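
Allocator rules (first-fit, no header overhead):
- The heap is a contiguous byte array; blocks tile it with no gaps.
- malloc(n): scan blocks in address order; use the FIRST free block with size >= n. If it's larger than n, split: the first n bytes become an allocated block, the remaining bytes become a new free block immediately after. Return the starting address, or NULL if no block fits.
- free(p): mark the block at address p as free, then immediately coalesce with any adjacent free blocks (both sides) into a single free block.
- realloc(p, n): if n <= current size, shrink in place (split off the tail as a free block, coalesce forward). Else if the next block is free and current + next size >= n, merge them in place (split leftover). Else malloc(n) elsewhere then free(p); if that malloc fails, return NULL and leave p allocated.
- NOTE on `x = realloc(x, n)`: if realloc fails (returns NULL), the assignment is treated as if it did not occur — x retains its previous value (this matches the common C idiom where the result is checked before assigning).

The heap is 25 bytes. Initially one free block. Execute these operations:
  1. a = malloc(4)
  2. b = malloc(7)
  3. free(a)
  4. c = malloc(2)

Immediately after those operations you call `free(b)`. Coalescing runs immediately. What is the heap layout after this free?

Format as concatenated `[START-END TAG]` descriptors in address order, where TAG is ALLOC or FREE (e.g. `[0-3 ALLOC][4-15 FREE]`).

Answer: [0-1 ALLOC][2-24 FREE]

Derivation:
Op 1: a = malloc(4) -> a = 0; heap: [0-3 ALLOC][4-24 FREE]
Op 2: b = malloc(7) -> b = 4; heap: [0-3 ALLOC][4-10 ALLOC][11-24 FREE]
Op 3: free(a) -> (freed a); heap: [0-3 FREE][4-10 ALLOC][11-24 FREE]
Op 4: c = malloc(2) -> c = 0; heap: [0-1 ALLOC][2-3 FREE][4-10 ALLOC][11-24 FREE]
free(b): b = 4 -> block [4-10 ALLOC]; mark free, coalesce with adjacent free neighbors -> [0-1 ALLOC][2-24 FREE]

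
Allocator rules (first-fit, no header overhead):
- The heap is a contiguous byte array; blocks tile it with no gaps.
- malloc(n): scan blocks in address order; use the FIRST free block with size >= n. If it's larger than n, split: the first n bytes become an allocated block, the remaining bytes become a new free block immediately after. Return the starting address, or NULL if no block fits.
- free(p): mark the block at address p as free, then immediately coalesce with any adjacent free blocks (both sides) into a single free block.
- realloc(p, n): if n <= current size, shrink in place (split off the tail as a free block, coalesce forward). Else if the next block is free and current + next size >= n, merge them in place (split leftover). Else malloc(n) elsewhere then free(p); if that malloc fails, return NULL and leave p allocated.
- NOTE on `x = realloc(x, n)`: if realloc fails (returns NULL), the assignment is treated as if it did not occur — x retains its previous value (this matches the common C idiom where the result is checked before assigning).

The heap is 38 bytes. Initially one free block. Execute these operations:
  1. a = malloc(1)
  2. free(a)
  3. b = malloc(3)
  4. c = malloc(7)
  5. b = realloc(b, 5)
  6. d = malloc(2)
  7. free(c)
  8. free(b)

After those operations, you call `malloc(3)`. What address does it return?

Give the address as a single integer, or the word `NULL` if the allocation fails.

Answer: 2

Derivation:
Op 1: a = malloc(1) -> a = 0; heap: [0-0 ALLOC][1-37 FREE]
Op 2: free(a) -> (freed a); heap: [0-37 FREE]
Op 3: b = malloc(3) -> b = 0; heap: [0-2 ALLOC][3-37 FREE]
Op 4: c = malloc(7) -> c = 3; heap: [0-2 ALLOC][3-9 ALLOC][10-37 FREE]
Op 5: b = realloc(b, 5) -> b = 10; heap: [0-2 FREE][3-9 ALLOC][10-14 ALLOC][15-37 FREE]
Op 6: d = malloc(2) -> d = 0; heap: [0-1 ALLOC][2-2 FREE][3-9 ALLOC][10-14 ALLOC][15-37 FREE]
Op 7: free(c) -> (freed c); heap: [0-1 ALLOC][2-9 FREE][10-14 ALLOC][15-37 FREE]
Op 8: free(b) -> (freed b); heap: [0-1 ALLOC][2-37 FREE]
malloc(3): first-fit scan over [0-1 ALLOC][2-37 FREE] -> 2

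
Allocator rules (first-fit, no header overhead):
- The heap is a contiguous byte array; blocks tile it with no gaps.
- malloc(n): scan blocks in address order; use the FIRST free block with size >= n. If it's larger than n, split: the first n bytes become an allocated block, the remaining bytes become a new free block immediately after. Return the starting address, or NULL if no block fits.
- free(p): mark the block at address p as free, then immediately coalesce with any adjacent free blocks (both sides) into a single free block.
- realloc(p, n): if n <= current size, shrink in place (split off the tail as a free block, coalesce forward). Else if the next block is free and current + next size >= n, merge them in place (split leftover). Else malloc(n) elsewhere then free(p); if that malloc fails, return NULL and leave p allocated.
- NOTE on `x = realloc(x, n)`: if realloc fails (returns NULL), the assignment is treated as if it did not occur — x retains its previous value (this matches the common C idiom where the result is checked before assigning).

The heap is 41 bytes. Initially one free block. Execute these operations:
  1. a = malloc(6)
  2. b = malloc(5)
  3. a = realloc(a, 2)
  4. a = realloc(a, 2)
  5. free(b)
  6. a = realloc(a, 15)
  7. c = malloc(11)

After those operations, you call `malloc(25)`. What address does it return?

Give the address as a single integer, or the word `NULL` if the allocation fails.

Op 1: a = malloc(6) -> a = 0; heap: [0-5 ALLOC][6-40 FREE]
Op 2: b = malloc(5) -> b = 6; heap: [0-5 ALLOC][6-10 ALLOC][11-40 FREE]
Op 3: a = realloc(a, 2) -> a = 0; heap: [0-1 ALLOC][2-5 FREE][6-10 ALLOC][11-40 FREE]
Op 4: a = realloc(a, 2) -> a = 0; heap: [0-1 ALLOC][2-5 FREE][6-10 ALLOC][11-40 FREE]
Op 5: free(b) -> (freed b); heap: [0-1 ALLOC][2-40 FREE]
Op 6: a = realloc(a, 15) -> a = 0; heap: [0-14 ALLOC][15-40 FREE]
Op 7: c = malloc(11) -> c = 15; heap: [0-14 ALLOC][15-25 ALLOC][26-40 FREE]
malloc(25): first-fit scan over [0-14 ALLOC][15-25 ALLOC][26-40 FREE] -> NULL

Answer: NULL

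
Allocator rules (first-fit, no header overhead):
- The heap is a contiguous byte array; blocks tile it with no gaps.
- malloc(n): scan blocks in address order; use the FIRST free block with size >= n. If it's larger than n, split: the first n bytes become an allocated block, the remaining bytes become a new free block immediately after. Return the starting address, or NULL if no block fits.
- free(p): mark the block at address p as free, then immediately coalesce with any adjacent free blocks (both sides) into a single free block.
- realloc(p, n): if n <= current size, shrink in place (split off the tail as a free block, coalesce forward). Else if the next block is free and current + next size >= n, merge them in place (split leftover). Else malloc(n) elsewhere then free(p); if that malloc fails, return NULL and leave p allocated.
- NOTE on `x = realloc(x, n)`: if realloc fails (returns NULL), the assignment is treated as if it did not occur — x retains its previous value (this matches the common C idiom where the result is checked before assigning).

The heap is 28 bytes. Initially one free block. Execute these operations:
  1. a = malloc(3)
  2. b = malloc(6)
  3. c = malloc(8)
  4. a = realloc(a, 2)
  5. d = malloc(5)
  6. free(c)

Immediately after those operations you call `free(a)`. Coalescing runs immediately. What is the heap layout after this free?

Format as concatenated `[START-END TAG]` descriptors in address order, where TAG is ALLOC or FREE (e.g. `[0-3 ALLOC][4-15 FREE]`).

Op 1: a = malloc(3) -> a = 0; heap: [0-2 ALLOC][3-27 FREE]
Op 2: b = malloc(6) -> b = 3; heap: [0-2 ALLOC][3-8 ALLOC][9-27 FREE]
Op 3: c = malloc(8) -> c = 9; heap: [0-2 ALLOC][3-8 ALLOC][9-16 ALLOC][17-27 FREE]
Op 4: a = realloc(a, 2) -> a = 0; heap: [0-1 ALLOC][2-2 FREE][3-8 ALLOC][9-16 ALLOC][17-27 FREE]
Op 5: d = malloc(5) -> d = 17; heap: [0-1 ALLOC][2-2 FREE][3-8 ALLOC][9-16 ALLOC][17-21 ALLOC][22-27 FREE]
Op 6: free(c) -> (freed c); heap: [0-1 ALLOC][2-2 FREE][3-8 ALLOC][9-16 FREE][17-21 ALLOC][22-27 FREE]
free(a): a = 0 -> block [0-1 ALLOC]; mark free, coalesce with adjacent free neighbors -> [0-2 FREE][3-8 ALLOC][9-16 FREE][17-21 ALLOC][22-27 FREE]

Answer: [0-2 FREE][3-8 ALLOC][9-16 FREE][17-21 ALLOC][22-27 FREE]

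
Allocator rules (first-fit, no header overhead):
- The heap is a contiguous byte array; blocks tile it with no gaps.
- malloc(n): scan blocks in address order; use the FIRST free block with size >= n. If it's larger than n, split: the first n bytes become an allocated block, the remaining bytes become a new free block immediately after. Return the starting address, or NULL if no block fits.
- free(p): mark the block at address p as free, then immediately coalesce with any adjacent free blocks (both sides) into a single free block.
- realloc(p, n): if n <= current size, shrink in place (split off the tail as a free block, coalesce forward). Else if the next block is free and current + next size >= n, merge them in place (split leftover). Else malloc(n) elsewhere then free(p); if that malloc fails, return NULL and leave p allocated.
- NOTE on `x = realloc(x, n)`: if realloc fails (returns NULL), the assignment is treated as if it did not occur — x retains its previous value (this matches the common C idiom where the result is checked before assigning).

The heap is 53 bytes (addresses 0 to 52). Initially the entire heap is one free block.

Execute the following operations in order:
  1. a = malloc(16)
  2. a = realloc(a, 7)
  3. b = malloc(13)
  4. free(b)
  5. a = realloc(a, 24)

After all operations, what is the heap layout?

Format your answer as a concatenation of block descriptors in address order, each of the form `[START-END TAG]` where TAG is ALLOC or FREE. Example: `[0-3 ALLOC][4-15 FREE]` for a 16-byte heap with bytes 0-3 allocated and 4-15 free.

Op 1: a = malloc(16) -> a = 0; heap: [0-15 ALLOC][16-52 FREE]
Op 2: a = realloc(a, 7) -> a = 0; heap: [0-6 ALLOC][7-52 FREE]
Op 3: b = malloc(13) -> b = 7; heap: [0-6 ALLOC][7-19 ALLOC][20-52 FREE]
Op 4: free(b) -> (freed b); heap: [0-6 ALLOC][7-52 FREE]
Op 5: a = realloc(a, 24) -> a = 0; heap: [0-23 ALLOC][24-52 FREE]

Answer: [0-23 ALLOC][24-52 FREE]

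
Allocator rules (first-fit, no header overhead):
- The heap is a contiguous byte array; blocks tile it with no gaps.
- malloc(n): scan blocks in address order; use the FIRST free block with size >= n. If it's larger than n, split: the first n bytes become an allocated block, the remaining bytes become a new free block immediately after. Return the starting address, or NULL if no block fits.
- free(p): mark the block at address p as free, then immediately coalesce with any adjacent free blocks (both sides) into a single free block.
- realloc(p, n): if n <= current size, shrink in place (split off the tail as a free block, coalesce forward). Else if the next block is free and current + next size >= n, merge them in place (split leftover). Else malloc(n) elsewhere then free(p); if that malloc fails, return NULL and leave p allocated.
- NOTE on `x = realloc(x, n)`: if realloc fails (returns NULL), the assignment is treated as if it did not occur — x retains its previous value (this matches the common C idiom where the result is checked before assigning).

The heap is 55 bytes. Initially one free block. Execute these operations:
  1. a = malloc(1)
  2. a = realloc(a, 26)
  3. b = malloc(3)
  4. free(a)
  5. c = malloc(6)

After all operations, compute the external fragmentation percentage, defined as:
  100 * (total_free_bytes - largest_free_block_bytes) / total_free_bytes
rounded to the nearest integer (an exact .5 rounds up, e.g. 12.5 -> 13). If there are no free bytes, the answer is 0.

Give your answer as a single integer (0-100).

Answer: 43

Derivation:
Op 1: a = malloc(1) -> a = 0; heap: [0-0 ALLOC][1-54 FREE]
Op 2: a = realloc(a, 26) -> a = 0; heap: [0-25 ALLOC][26-54 FREE]
Op 3: b = malloc(3) -> b = 26; heap: [0-25 ALLOC][26-28 ALLOC][29-54 FREE]
Op 4: free(a) -> (freed a); heap: [0-25 FREE][26-28 ALLOC][29-54 FREE]
Op 5: c = malloc(6) -> c = 0; heap: [0-5 ALLOC][6-25 FREE][26-28 ALLOC][29-54 FREE]
Free blocks: [20 26] total_free=46 largest=26 -> 100*(46-26)/46 = 2000/46 ≈ 43.478 -> rounds to 43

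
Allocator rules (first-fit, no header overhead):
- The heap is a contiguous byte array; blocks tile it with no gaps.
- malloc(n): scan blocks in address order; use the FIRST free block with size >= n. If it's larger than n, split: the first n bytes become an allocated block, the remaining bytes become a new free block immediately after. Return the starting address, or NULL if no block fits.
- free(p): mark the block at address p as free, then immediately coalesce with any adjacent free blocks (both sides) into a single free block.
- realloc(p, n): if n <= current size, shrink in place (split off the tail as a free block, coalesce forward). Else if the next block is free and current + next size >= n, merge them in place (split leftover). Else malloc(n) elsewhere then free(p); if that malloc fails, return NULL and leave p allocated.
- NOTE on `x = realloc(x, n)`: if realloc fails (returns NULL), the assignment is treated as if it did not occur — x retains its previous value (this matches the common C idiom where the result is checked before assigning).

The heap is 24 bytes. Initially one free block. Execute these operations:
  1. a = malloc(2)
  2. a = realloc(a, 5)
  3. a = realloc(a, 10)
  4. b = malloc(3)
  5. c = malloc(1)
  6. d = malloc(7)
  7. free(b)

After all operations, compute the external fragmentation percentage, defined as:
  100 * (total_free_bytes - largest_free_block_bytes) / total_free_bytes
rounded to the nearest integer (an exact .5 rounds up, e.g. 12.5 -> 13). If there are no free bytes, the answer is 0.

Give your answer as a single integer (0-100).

Op 1: a = malloc(2) -> a = 0; heap: [0-1 ALLOC][2-23 FREE]
Op 2: a = realloc(a, 5) -> a = 0; heap: [0-4 ALLOC][5-23 FREE]
Op 3: a = realloc(a, 10) -> a = 0; heap: [0-9 ALLOC][10-23 FREE]
Op 4: b = malloc(3) -> b = 10; heap: [0-9 ALLOC][10-12 ALLOC][13-23 FREE]
Op 5: c = malloc(1) -> c = 13; heap: [0-9 ALLOC][10-12 ALLOC][13-13 ALLOC][14-23 FREE]
Op 6: d = malloc(7) -> d = 14; heap: [0-9 ALLOC][10-12 ALLOC][13-13 ALLOC][14-20 ALLOC][21-23 FREE]
Op 7: free(b) -> (freed b); heap: [0-9 ALLOC][10-12 FREE][13-13 ALLOC][14-20 ALLOC][21-23 FREE]
Free blocks: [3 3] total_free=6 largest=3 -> 100*(6-3)/6 = 300/6 = 50

Answer: 50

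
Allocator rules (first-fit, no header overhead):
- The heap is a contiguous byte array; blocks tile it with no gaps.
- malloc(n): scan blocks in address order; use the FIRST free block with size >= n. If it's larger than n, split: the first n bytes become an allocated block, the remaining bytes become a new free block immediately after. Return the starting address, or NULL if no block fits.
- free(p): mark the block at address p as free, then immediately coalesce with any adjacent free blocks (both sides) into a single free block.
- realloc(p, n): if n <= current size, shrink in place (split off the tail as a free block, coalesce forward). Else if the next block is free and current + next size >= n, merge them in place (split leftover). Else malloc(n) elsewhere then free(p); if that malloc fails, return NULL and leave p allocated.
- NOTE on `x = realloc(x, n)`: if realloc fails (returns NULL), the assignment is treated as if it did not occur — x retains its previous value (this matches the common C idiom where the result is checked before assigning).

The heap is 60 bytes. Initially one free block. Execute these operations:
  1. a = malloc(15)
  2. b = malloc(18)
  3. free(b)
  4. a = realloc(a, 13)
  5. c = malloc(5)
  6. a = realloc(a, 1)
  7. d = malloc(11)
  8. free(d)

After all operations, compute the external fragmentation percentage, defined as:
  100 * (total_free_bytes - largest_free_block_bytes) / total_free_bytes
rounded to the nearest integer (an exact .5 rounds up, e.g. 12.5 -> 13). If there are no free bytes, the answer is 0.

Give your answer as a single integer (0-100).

Answer: 22

Derivation:
Op 1: a = malloc(15) -> a = 0; heap: [0-14 ALLOC][15-59 FREE]
Op 2: b = malloc(18) -> b = 15; heap: [0-14 ALLOC][15-32 ALLOC][33-59 FREE]
Op 3: free(b) -> (freed b); heap: [0-14 ALLOC][15-59 FREE]
Op 4: a = realloc(a, 13) -> a = 0; heap: [0-12 ALLOC][13-59 FREE]
Op 5: c = malloc(5) -> c = 13; heap: [0-12 ALLOC][13-17 ALLOC][18-59 FREE]
Op 6: a = realloc(a, 1) -> a = 0; heap: [0-0 ALLOC][1-12 FREE][13-17 ALLOC][18-59 FREE]
Op 7: d = malloc(11) -> d = 1; heap: [0-0 ALLOC][1-11 ALLOC][12-12 FREE][13-17 ALLOC][18-59 FREE]
Op 8: free(d) -> (freed d); heap: [0-0 ALLOC][1-12 FREE][13-17 ALLOC][18-59 FREE]
Free blocks: [12 42] total_free=54 largest=42 -> 100*(54-42)/54 = 1200/54 ≈ 22.222 -> rounds to 22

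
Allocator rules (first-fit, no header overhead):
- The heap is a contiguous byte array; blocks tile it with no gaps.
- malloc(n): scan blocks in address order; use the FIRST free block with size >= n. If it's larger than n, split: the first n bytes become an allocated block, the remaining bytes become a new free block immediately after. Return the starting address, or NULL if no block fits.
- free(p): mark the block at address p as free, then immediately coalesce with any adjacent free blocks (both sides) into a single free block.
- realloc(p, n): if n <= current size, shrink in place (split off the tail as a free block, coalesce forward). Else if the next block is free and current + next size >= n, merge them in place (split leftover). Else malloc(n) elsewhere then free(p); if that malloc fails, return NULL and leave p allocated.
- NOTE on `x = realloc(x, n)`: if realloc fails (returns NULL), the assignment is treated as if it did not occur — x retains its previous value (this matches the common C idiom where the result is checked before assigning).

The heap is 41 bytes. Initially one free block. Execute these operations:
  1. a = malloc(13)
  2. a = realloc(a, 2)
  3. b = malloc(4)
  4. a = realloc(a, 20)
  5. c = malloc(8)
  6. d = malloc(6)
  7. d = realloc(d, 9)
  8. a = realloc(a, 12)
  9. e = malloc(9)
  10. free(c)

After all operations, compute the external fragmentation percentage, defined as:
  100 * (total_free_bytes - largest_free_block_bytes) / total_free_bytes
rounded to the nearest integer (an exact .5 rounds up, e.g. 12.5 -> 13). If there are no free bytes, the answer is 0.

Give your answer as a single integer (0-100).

Answer: 16

Derivation:
Op 1: a = malloc(13) -> a = 0; heap: [0-12 ALLOC][13-40 FREE]
Op 2: a = realloc(a, 2) -> a = 0; heap: [0-1 ALLOC][2-40 FREE]
Op 3: b = malloc(4) -> b = 2; heap: [0-1 ALLOC][2-5 ALLOC][6-40 FREE]
Op 4: a = realloc(a, 20) -> a = 6; heap: [0-1 FREE][2-5 ALLOC][6-25 ALLOC][26-40 FREE]
Op 5: c = malloc(8) -> c = 26; heap: [0-1 FREE][2-5 ALLOC][6-25 ALLOC][26-33 ALLOC][34-40 FREE]
Op 6: d = malloc(6) -> d = 34; heap: [0-1 FREE][2-5 ALLOC][6-25 ALLOC][26-33 ALLOC][34-39 ALLOC][40-40 FREE]
Op 7: d = realloc(d, 9) -> NULL (d unchanged); heap: [0-1 FREE][2-5 ALLOC][6-25 ALLOC][26-33 ALLOC][34-39 ALLOC][40-40 FREE]
Op 8: a = realloc(a, 12) -> a = 6; heap: [0-1 FREE][2-5 ALLOC][6-17 ALLOC][18-25 FREE][26-33 ALLOC][34-39 ALLOC][40-40 FREE]
Op 9: e = malloc(9) -> e = NULL; heap: [0-1 FREE][2-5 ALLOC][6-17 ALLOC][18-25 FREE][26-33 ALLOC][34-39 ALLOC][40-40 FREE]
Op 10: free(c) -> (freed c); heap: [0-1 FREE][2-5 ALLOC][6-17 ALLOC][18-33 FREE][34-39 ALLOC][40-40 FREE]
Free blocks: [2 16 1] total_free=19 largest=16 -> 100*(19-16)/19 = 300/19 ≈ 15.789 -> rounds to 16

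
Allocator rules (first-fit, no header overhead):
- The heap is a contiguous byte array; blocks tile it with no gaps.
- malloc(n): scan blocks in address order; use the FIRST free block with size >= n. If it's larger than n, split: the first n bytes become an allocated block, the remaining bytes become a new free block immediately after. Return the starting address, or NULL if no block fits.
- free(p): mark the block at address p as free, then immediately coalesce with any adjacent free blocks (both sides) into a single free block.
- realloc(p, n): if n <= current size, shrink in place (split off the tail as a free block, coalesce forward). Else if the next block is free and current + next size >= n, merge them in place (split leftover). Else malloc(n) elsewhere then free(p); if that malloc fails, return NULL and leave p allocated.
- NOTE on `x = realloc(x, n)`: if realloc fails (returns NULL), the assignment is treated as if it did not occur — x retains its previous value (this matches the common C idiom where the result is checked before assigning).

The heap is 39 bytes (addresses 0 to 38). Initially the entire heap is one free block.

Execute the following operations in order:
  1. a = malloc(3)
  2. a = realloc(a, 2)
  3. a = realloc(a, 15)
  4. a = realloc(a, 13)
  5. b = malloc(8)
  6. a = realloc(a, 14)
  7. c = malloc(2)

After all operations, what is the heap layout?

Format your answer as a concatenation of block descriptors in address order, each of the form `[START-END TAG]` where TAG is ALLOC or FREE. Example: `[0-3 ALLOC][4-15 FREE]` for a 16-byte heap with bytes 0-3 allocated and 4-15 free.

Answer: [0-1 ALLOC][2-12 FREE][13-20 ALLOC][21-34 ALLOC][35-38 FREE]

Derivation:
Op 1: a = malloc(3) -> a = 0; heap: [0-2 ALLOC][3-38 FREE]
Op 2: a = realloc(a, 2) -> a = 0; heap: [0-1 ALLOC][2-38 FREE]
Op 3: a = realloc(a, 15) -> a = 0; heap: [0-14 ALLOC][15-38 FREE]
Op 4: a = realloc(a, 13) -> a = 0; heap: [0-12 ALLOC][13-38 FREE]
Op 5: b = malloc(8) -> b = 13; heap: [0-12 ALLOC][13-20 ALLOC][21-38 FREE]
Op 6: a = realloc(a, 14) -> a = 21; heap: [0-12 FREE][13-20 ALLOC][21-34 ALLOC][35-38 FREE]
Op 7: c = malloc(2) -> c = 0; heap: [0-1 ALLOC][2-12 FREE][13-20 ALLOC][21-34 ALLOC][35-38 FREE]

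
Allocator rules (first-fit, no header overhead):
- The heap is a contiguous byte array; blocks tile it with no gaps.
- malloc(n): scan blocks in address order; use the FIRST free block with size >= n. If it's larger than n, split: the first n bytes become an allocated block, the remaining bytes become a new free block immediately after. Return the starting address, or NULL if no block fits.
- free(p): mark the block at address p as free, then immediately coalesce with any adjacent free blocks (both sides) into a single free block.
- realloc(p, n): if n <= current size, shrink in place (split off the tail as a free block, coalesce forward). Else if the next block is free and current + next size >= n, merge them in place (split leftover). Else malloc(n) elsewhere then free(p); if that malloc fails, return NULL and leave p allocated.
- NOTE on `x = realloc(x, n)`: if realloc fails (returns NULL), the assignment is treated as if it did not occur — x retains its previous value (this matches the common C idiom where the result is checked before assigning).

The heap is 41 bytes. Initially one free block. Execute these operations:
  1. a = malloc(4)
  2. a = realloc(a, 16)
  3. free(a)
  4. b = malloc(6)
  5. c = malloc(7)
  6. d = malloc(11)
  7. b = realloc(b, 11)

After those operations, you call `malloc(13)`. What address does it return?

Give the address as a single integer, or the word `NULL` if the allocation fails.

Op 1: a = malloc(4) -> a = 0; heap: [0-3 ALLOC][4-40 FREE]
Op 2: a = realloc(a, 16) -> a = 0; heap: [0-15 ALLOC][16-40 FREE]
Op 3: free(a) -> (freed a); heap: [0-40 FREE]
Op 4: b = malloc(6) -> b = 0; heap: [0-5 ALLOC][6-40 FREE]
Op 5: c = malloc(7) -> c = 6; heap: [0-5 ALLOC][6-12 ALLOC][13-40 FREE]
Op 6: d = malloc(11) -> d = 13; heap: [0-5 ALLOC][6-12 ALLOC][13-23 ALLOC][24-40 FREE]
Op 7: b = realloc(b, 11) -> b = 24; heap: [0-5 FREE][6-12 ALLOC][13-23 ALLOC][24-34 ALLOC][35-40 FREE]
malloc(13): first-fit scan over [0-5 FREE][6-12 ALLOC][13-23 ALLOC][24-34 ALLOC][35-40 FREE] -> NULL

Answer: NULL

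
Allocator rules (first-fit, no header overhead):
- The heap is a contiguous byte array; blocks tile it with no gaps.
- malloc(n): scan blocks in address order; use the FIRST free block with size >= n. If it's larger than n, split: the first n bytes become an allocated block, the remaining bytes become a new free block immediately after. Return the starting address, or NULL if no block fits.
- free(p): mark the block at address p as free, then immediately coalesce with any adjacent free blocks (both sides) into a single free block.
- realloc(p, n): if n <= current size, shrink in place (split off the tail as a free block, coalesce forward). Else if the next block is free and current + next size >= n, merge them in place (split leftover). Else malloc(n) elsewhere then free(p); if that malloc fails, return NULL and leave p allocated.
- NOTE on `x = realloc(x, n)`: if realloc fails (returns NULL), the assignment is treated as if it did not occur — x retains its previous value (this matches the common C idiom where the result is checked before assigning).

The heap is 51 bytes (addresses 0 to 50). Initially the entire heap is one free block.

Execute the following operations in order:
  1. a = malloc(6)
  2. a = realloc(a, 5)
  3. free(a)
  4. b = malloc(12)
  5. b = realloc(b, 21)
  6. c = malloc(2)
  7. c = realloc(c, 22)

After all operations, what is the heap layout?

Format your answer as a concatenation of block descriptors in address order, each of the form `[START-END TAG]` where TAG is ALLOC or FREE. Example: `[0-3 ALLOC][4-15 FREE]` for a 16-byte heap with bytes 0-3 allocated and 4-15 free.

Answer: [0-20 ALLOC][21-42 ALLOC][43-50 FREE]

Derivation:
Op 1: a = malloc(6) -> a = 0; heap: [0-5 ALLOC][6-50 FREE]
Op 2: a = realloc(a, 5) -> a = 0; heap: [0-4 ALLOC][5-50 FREE]
Op 3: free(a) -> (freed a); heap: [0-50 FREE]
Op 4: b = malloc(12) -> b = 0; heap: [0-11 ALLOC][12-50 FREE]
Op 5: b = realloc(b, 21) -> b = 0; heap: [0-20 ALLOC][21-50 FREE]
Op 6: c = malloc(2) -> c = 21; heap: [0-20 ALLOC][21-22 ALLOC][23-50 FREE]
Op 7: c = realloc(c, 22) -> c = 21; heap: [0-20 ALLOC][21-42 ALLOC][43-50 FREE]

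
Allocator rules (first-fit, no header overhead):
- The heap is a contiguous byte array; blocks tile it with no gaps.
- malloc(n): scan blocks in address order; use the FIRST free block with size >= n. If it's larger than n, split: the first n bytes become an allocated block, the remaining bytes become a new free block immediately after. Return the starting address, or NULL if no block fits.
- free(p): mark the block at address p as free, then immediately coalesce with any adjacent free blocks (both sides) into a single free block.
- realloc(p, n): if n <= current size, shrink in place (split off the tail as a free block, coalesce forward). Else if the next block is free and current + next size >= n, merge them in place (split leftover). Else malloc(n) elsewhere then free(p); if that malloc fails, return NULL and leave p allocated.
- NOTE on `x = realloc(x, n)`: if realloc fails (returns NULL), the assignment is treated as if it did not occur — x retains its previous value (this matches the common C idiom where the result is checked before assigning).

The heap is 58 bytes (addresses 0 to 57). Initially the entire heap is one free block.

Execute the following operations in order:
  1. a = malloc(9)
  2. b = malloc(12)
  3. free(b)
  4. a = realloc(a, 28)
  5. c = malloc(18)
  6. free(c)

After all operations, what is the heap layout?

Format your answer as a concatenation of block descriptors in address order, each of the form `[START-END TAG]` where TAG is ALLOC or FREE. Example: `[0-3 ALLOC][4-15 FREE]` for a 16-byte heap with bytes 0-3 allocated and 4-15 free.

Answer: [0-27 ALLOC][28-57 FREE]

Derivation:
Op 1: a = malloc(9) -> a = 0; heap: [0-8 ALLOC][9-57 FREE]
Op 2: b = malloc(12) -> b = 9; heap: [0-8 ALLOC][9-20 ALLOC][21-57 FREE]
Op 3: free(b) -> (freed b); heap: [0-8 ALLOC][9-57 FREE]
Op 4: a = realloc(a, 28) -> a = 0; heap: [0-27 ALLOC][28-57 FREE]
Op 5: c = malloc(18) -> c = 28; heap: [0-27 ALLOC][28-45 ALLOC][46-57 FREE]
Op 6: free(c) -> (freed c); heap: [0-27 ALLOC][28-57 FREE]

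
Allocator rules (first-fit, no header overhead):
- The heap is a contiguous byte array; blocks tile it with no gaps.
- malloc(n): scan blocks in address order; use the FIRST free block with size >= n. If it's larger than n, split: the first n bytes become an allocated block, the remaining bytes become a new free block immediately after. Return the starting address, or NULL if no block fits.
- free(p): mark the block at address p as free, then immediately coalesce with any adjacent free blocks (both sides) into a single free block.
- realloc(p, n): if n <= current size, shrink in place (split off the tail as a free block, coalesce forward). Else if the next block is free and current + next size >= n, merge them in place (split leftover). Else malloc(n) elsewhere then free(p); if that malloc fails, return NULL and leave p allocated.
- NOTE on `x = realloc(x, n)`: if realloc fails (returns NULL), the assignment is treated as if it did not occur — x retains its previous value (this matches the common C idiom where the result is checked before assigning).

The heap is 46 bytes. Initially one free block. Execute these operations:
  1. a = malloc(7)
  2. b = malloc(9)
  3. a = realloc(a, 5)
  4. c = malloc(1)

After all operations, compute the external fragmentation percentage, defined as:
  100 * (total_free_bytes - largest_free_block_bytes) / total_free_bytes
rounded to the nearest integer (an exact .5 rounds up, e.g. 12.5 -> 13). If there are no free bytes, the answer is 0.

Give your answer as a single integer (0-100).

Op 1: a = malloc(7) -> a = 0; heap: [0-6 ALLOC][7-45 FREE]
Op 2: b = malloc(9) -> b = 7; heap: [0-6 ALLOC][7-15 ALLOC][16-45 FREE]
Op 3: a = realloc(a, 5) -> a = 0; heap: [0-4 ALLOC][5-6 FREE][7-15 ALLOC][16-45 FREE]
Op 4: c = malloc(1) -> c = 5; heap: [0-4 ALLOC][5-5 ALLOC][6-6 FREE][7-15 ALLOC][16-45 FREE]
Free blocks: [1 30] total_free=31 largest=30 -> 100*(31-30)/31 = 100/31 ≈ 3.226 -> rounds to 3

Answer: 3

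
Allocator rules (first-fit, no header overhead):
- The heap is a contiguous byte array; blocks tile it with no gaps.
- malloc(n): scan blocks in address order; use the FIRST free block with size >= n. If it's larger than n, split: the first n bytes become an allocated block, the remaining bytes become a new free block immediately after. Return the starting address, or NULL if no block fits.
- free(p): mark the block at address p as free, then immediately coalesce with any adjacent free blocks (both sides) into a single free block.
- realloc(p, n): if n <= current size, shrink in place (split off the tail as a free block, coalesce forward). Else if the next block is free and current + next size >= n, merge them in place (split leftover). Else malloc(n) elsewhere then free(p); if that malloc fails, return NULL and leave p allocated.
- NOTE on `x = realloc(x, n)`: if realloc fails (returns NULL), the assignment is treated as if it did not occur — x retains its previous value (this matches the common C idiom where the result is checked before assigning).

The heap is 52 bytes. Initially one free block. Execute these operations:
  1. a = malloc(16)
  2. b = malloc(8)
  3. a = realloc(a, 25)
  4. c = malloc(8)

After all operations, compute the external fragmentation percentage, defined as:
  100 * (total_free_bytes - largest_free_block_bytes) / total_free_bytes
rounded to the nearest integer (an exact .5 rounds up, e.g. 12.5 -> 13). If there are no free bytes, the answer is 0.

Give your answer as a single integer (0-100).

Op 1: a = malloc(16) -> a = 0; heap: [0-15 ALLOC][16-51 FREE]
Op 2: b = malloc(8) -> b = 16; heap: [0-15 ALLOC][16-23 ALLOC][24-51 FREE]
Op 3: a = realloc(a, 25) -> a = 24; heap: [0-15 FREE][16-23 ALLOC][24-48 ALLOC][49-51 FREE]
Op 4: c = malloc(8) -> c = 0; heap: [0-7 ALLOC][8-15 FREE][16-23 ALLOC][24-48 ALLOC][49-51 FREE]
Free blocks: [8 3] total_free=11 largest=8 -> 100*(11-8)/11 = 300/11 ≈ 27.273 -> rounds to 27

Answer: 27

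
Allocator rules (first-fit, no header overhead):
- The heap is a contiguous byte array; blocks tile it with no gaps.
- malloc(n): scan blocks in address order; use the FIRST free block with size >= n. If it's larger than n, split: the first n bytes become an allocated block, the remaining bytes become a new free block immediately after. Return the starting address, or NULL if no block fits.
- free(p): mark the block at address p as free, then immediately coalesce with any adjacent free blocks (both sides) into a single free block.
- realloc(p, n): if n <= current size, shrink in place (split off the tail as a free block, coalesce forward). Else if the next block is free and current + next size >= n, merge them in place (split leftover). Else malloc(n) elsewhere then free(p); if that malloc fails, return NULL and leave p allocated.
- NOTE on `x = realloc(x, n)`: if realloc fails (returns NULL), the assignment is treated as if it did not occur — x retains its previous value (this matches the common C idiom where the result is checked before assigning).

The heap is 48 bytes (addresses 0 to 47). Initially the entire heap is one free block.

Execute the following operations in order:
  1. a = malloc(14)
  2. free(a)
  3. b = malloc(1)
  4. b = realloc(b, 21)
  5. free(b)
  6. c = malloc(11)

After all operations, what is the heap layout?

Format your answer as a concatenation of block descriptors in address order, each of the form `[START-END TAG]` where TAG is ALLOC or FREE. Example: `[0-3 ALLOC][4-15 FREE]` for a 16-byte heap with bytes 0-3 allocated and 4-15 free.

Op 1: a = malloc(14) -> a = 0; heap: [0-13 ALLOC][14-47 FREE]
Op 2: free(a) -> (freed a); heap: [0-47 FREE]
Op 3: b = malloc(1) -> b = 0; heap: [0-0 ALLOC][1-47 FREE]
Op 4: b = realloc(b, 21) -> b = 0; heap: [0-20 ALLOC][21-47 FREE]
Op 5: free(b) -> (freed b); heap: [0-47 FREE]
Op 6: c = malloc(11) -> c = 0; heap: [0-10 ALLOC][11-47 FREE]

Answer: [0-10 ALLOC][11-47 FREE]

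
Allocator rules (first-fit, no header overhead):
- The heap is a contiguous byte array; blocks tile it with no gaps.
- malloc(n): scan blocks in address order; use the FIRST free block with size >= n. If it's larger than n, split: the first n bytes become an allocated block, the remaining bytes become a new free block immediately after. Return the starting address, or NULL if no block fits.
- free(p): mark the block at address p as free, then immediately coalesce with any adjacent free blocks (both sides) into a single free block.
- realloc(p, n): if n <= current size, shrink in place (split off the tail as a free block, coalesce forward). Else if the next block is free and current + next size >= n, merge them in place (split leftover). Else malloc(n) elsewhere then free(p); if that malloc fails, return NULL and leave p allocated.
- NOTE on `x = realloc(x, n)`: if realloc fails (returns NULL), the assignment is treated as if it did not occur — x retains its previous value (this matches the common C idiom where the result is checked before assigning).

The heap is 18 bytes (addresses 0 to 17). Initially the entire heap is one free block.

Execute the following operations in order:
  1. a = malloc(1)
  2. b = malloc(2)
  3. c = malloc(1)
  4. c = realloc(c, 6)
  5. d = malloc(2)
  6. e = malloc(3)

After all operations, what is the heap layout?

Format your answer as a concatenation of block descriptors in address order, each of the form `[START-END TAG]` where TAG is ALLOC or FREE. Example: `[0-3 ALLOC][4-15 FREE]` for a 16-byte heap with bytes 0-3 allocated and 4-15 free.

Answer: [0-0 ALLOC][1-2 ALLOC][3-8 ALLOC][9-10 ALLOC][11-13 ALLOC][14-17 FREE]

Derivation:
Op 1: a = malloc(1) -> a = 0; heap: [0-0 ALLOC][1-17 FREE]
Op 2: b = malloc(2) -> b = 1; heap: [0-0 ALLOC][1-2 ALLOC][3-17 FREE]
Op 3: c = malloc(1) -> c = 3; heap: [0-0 ALLOC][1-2 ALLOC][3-3 ALLOC][4-17 FREE]
Op 4: c = realloc(c, 6) -> c = 3; heap: [0-0 ALLOC][1-2 ALLOC][3-8 ALLOC][9-17 FREE]
Op 5: d = malloc(2) -> d = 9; heap: [0-0 ALLOC][1-2 ALLOC][3-8 ALLOC][9-10 ALLOC][11-17 FREE]
Op 6: e = malloc(3) -> e = 11; heap: [0-0 ALLOC][1-2 ALLOC][3-8 ALLOC][9-10 ALLOC][11-13 ALLOC][14-17 FREE]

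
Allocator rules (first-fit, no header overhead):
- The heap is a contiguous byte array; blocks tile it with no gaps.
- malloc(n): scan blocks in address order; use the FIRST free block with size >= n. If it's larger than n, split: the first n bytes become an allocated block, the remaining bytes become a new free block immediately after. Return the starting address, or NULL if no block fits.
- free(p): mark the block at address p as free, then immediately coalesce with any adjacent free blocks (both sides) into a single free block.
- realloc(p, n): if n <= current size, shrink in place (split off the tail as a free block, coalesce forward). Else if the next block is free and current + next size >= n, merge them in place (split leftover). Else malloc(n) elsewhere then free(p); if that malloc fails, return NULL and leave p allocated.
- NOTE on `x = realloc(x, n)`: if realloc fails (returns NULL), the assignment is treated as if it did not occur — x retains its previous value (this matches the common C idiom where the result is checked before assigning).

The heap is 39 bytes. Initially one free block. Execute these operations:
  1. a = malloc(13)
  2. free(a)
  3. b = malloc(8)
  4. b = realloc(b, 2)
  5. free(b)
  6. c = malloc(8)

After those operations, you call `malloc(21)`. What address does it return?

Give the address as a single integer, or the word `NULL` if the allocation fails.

Answer: 8

Derivation:
Op 1: a = malloc(13) -> a = 0; heap: [0-12 ALLOC][13-38 FREE]
Op 2: free(a) -> (freed a); heap: [0-38 FREE]
Op 3: b = malloc(8) -> b = 0; heap: [0-7 ALLOC][8-38 FREE]
Op 4: b = realloc(b, 2) -> b = 0; heap: [0-1 ALLOC][2-38 FREE]
Op 5: free(b) -> (freed b); heap: [0-38 FREE]
Op 6: c = malloc(8) -> c = 0; heap: [0-7 ALLOC][8-38 FREE]
malloc(21): first-fit scan over [0-7 ALLOC][8-38 FREE] -> 8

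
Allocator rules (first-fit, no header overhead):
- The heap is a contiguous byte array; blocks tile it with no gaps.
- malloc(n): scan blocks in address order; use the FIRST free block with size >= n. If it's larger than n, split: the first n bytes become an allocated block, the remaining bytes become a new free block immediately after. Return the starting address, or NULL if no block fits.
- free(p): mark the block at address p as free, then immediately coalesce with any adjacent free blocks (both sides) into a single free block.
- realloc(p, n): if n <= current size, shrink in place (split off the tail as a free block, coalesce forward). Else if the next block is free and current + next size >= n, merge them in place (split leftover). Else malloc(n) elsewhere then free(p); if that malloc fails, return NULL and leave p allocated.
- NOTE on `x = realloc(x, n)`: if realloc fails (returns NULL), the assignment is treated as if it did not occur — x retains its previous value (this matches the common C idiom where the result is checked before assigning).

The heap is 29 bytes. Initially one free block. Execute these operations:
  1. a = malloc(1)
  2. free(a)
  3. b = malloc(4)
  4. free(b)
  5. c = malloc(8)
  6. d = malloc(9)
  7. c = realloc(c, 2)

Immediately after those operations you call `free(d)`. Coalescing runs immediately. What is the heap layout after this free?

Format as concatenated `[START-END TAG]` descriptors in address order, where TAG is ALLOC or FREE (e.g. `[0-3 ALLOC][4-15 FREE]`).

Answer: [0-1 ALLOC][2-28 FREE]

Derivation:
Op 1: a = malloc(1) -> a = 0; heap: [0-0 ALLOC][1-28 FREE]
Op 2: free(a) -> (freed a); heap: [0-28 FREE]
Op 3: b = malloc(4) -> b = 0; heap: [0-3 ALLOC][4-28 FREE]
Op 4: free(b) -> (freed b); heap: [0-28 FREE]
Op 5: c = malloc(8) -> c = 0; heap: [0-7 ALLOC][8-28 FREE]
Op 6: d = malloc(9) -> d = 8; heap: [0-7 ALLOC][8-16 ALLOC][17-28 FREE]
Op 7: c = realloc(c, 2) -> c = 0; heap: [0-1 ALLOC][2-7 FREE][8-16 ALLOC][17-28 FREE]
free(d): d = 8 -> block [8-16 ALLOC]; mark free, coalesce with adjacent free neighbors -> [0-1 ALLOC][2-28 FREE]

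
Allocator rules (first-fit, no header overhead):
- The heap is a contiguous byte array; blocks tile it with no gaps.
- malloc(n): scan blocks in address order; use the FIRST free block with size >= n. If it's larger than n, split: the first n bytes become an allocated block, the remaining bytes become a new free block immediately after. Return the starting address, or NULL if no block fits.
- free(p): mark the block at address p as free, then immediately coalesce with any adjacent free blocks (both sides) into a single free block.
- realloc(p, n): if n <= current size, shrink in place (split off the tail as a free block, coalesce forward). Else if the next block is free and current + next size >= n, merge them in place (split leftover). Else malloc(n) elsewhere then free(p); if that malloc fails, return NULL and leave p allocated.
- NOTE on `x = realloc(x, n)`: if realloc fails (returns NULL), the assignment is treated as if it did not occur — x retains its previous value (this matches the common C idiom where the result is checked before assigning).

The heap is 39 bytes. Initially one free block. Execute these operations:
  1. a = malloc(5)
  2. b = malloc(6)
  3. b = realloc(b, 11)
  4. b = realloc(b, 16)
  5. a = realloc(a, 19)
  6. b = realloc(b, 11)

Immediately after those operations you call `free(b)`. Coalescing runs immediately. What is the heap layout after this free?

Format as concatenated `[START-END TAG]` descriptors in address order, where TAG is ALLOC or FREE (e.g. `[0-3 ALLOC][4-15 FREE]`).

Answer: [0-4 ALLOC][5-38 FREE]

Derivation:
Op 1: a = malloc(5) -> a = 0; heap: [0-4 ALLOC][5-38 FREE]
Op 2: b = malloc(6) -> b = 5; heap: [0-4 ALLOC][5-10 ALLOC][11-38 FREE]
Op 3: b = realloc(b, 11) -> b = 5; heap: [0-4 ALLOC][5-15 ALLOC][16-38 FREE]
Op 4: b = realloc(b, 16) -> b = 5; heap: [0-4 ALLOC][5-20 ALLOC][21-38 FREE]
Op 5: a = realloc(a, 19) -> NULL (a unchanged); heap: [0-4 ALLOC][5-20 ALLOC][21-38 FREE]
Op 6: b = realloc(b, 11) -> b = 5; heap: [0-4 ALLOC][5-15 ALLOC][16-38 FREE]
free(b): b = 5 -> block [5-15 ALLOC]; mark free, coalesce with adjacent free neighbors -> [0-4 ALLOC][5-38 FREE]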